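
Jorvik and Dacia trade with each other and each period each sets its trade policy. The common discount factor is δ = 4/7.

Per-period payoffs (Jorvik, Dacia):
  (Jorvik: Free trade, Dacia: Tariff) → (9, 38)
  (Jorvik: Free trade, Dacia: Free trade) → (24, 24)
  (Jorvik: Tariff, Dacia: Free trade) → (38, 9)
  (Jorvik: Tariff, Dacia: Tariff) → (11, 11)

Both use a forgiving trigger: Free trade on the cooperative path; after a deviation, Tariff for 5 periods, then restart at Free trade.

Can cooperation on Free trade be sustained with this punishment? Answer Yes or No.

Yes

Comparing payoff streams over the 6 periods until play realigns: cooperate → 24(1+δ+…+δ^5); deviate → 38 + 11(δ+…+δ^5).
Cooperation is sustained iff (24−11)(δ+…+δ^5) ≥ 38−24.
δ+…+δ^5 = 4/7·(1−(4/7)^5)/(1−4/7) = 1.2521, and (38−24)/(24−11) = 1.0769.
1.2521 ≥ 1.0769, so cooperation is sustainable.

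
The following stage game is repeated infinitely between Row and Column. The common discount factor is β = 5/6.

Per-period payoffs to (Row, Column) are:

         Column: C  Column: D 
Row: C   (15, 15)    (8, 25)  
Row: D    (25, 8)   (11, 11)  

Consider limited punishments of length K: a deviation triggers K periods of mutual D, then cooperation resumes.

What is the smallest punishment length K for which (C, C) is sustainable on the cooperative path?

IC: β(1−β^K)/(1−β) ≥ (25−15)/(15−11) = 5/2.
With β = 5/6: need 1 − β^K ≥ 5/2·(1−5/6)/(5/6), i.e. β^K ≤ 0.5000.
Since (5/6)^3 = 0.5787 and (5/6)^4 = 0.4823, the smallest such K is 4.

4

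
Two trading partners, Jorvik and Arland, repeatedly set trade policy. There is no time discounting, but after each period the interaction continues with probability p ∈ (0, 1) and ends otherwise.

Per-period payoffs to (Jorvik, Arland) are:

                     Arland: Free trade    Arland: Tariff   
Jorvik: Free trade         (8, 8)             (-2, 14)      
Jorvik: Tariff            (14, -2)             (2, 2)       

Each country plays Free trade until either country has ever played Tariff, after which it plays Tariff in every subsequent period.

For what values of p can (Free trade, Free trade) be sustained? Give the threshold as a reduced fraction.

With no time discounting, the continuation probability p plays the role of the discount factor.
Grim-trigger IC: 8/(1−p) ≥ 14 + 2p/(1−p) ⇒ p ≥ (14−8)/(14−2) = 1/2.

1/2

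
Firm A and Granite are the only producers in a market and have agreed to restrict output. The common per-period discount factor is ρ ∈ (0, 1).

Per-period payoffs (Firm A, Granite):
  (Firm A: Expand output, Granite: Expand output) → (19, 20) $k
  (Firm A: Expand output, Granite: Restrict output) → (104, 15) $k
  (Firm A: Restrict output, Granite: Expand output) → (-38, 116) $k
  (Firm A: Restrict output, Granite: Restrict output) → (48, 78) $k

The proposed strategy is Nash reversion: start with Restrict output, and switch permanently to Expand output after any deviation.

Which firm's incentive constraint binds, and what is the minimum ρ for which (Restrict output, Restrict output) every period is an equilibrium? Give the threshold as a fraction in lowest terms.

Firm A; ρ ≥ 56/85

Firm A: cooperation gives 48 each period; deviation gives 104 once then 19 forever.
  48/(1−ρ) ≥ 104 + 19ρ/(1−ρ) ⇒ ρ ≥ 56/85.
Granite: cooperation gives 78 each period; deviation gives 116 once then 20 forever.
  ρ ≥ 38/96 = 19/48.
Both must hold, so the binding constraint is Firm A's: ρ ≥ 56/85.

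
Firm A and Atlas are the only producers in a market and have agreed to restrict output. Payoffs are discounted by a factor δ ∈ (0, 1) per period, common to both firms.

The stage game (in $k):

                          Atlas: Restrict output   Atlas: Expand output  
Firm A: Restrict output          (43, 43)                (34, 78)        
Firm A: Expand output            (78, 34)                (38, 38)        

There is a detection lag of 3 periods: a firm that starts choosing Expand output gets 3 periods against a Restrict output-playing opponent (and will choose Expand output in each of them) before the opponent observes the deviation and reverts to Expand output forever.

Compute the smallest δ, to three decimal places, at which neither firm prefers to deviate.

0.956

A deviator earns 78 for 3 periods, then 38 forever; cooperating earns 43 forever. Multiplying the IC by (1−δ):
43 ≥ 78(1−δ^3) + 38δ^3, so 40·δ^3 ≥ 35 and δ^3 ≥ 7/8.
δ ≥ (7/8)^(1/3) ≈ 0.956.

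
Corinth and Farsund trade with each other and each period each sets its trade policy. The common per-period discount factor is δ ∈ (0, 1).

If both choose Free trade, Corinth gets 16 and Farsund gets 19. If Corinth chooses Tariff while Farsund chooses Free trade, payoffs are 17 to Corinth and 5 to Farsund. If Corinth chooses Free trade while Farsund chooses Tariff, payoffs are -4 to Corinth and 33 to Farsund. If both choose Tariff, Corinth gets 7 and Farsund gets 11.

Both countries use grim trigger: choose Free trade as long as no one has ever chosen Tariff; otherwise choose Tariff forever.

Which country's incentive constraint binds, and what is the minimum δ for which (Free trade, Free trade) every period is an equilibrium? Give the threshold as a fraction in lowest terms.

Farsund; δ ≥ 7/11

For Corinth: deviation gain 17−16 = 1, per-period punishment loss 16−7 = 9. IC gives δ ≥ 1/10.
For Farsund: gain 14, loss 8 per period, so δ ≥ 14/22 = 7/11.
The tighter constraint is Farsund's, so cooperation needs δ ≥ 7/11.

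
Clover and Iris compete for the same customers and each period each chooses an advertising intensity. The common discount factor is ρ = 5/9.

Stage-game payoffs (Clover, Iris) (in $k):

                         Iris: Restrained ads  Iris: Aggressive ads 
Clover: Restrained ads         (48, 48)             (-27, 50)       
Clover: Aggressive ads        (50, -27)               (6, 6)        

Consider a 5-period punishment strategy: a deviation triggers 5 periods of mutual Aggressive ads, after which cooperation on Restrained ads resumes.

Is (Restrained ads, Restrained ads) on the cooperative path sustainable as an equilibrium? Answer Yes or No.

A one-shot deviation gives 50 now, then 6 for 5 periods, then back to 48.
Gain from deviating: (50−48) today; loss: (48−6) in each of the next 5 periods.
No-deviation condition: (48−6)(ρ+…+ρ^5) ≥ 50−48, i.e. ρ+…+ρ^5 ≥ 1/21.
At ρ = 5/9: ρ+…+ρ^5 = 1.1838 ≥ 0.0476.
So cooperation is sustainable.

Yes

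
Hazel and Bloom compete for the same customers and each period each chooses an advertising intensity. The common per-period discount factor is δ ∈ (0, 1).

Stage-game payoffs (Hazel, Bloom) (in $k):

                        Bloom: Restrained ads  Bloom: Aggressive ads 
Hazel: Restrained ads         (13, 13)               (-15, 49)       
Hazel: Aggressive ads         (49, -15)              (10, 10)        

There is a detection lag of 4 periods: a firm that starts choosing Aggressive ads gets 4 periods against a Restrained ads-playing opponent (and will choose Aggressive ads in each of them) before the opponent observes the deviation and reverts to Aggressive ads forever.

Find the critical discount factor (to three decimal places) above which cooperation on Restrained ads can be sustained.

0.980

The best deviation is to choose Aggressive ads for all 4 undetected periods, earning 49 each, then 10 forever once detected.
Deviation value: 49(1−δ^4)/(1−δ) + 10δ^4/(1−δ); cooperation value: 13/(1−δ).
IC: 13 ≥ 49(1−δ^4) + 10δ^4 = 49 − 39δ^4.
So δ^4 ≥ 36/39 = 12/13, giving δ ≥ (12/13)^(1/4) ≈ 0.980.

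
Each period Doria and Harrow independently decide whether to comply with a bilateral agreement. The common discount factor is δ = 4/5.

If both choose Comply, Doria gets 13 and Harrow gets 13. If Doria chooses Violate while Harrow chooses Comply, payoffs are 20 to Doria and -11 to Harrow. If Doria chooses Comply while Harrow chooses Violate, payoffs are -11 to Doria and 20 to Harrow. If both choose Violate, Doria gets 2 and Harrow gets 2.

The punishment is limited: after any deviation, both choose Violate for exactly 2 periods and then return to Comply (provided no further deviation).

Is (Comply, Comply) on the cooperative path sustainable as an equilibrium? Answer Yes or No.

A one-shot deviation gives 20 now, then 2 for 2 periods, then back to 13.
Gain from deviating: (20−13) today; loss: (13−2) in each of the next 2 periods.
No-deviation condition: (13−2)(δ+…+δ^2) ≥ 20−13, i.e. δ+…+δ^2 ≥ 7/11.
At δ = 4/5: δ+…+δ^2 = 1.4400 ≥ 0.6364.
So cooperation is sustainable.

Yes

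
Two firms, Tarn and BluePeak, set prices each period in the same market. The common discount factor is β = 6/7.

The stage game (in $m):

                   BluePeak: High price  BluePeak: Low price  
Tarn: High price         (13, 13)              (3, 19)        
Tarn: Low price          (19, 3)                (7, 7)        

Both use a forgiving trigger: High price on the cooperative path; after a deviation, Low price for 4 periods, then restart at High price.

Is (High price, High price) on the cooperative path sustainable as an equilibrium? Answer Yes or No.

Yes

A one-shot deviation gives 19 now, then 7 for 4 periods, then back to 13.
Gain from deviating: (19−13) today; loss: (13−7) in each of the next 4 periods.
No-deviation condition: (13−7)(β+…+β^4) ≥ 19−13, i.e. β+…+β^4 ≥ 1.
At β = 6/7: β+…+β^4 = 2.7613 ≥ 1.0000.
So cooperation is sustainable.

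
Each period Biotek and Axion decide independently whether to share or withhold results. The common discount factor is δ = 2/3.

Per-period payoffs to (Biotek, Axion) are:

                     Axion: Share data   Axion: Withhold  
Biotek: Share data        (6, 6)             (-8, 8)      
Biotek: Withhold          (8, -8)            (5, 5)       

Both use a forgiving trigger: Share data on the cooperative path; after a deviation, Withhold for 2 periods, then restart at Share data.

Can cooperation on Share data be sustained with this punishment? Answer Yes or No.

Comparing payoff streams over the 3 periods until play realigns: cooperate → 6(1+δ+…+δ^2); deviate → 8 + 5(δ+…+δ^2).
Cooperation is sustained iff (6−5)(δ+…+δ^2) ≥ 8−6.
δ+…+δ^2 = 2/3·(1−(2/3)^2)/(1−2/3) = 1.1111, and (8−6)/(6−5) = 2.0000.
1.1111 < 2.0000, so cooperation is not sustainable.

No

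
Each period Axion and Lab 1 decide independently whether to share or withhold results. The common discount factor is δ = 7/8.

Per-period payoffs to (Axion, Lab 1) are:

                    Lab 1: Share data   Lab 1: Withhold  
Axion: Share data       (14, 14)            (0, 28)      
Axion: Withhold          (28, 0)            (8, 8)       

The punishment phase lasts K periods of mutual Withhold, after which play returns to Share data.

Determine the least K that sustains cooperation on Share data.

IC: δ(1−δ^K)/(1−δ) ≥ (28−14)/(14−8) = 7/3.
With δ = 7/8: need 1 − δ^K ≥ 7/3·(1−7/8)/(7/8), i.e. δ^K ≤ 0.6667.
Since (7/8)^3 = 0.6699 and (7/8)^4 = 0.5862, the smallest such K is 4.

4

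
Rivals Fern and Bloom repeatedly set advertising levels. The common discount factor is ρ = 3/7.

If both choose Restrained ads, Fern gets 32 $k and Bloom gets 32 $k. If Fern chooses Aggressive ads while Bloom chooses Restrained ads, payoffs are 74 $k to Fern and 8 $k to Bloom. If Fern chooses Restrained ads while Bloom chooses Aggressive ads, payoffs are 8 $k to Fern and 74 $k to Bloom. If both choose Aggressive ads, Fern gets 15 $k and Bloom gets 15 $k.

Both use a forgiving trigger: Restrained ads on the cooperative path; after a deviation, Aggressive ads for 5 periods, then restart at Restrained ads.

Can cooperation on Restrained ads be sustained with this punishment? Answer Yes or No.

No

Comparing payoff streams over the 6 periods until play realigns: cooperate → 32(1+ρ+…+ρ^5); deviate → 74 + 15(ρ+…+ρ^5).
Cooperation is sustained iff (32−15)(ρ+…+ρ^5) ≥ 74−32.
ρ+…+ρ^5 = 3/7·(1−(3/7)^5)/(1−3/7) = 0.7392, and (74−32)/(32−15) = 2.4706.
0.7392 < 2.4706, so cooperation is not sustainable.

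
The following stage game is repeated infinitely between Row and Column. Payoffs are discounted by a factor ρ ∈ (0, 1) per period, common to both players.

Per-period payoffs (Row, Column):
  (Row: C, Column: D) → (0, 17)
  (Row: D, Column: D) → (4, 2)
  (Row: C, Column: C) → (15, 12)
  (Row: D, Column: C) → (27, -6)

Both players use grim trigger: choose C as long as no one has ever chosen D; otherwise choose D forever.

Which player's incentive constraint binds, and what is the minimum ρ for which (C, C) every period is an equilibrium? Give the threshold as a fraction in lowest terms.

For Row: deviation gain 27−15 = 12, per-period punishment loss 15−4 = 11. IC gives ρ ≥ 12/23.
For Column: gain 5, loss 10 per period, so ρ ≥ 5/15 = 1/3.
The tighter constraint is Row's, so cooperation needs ρ ≥ 12/23.

Row; ρ ≥ 12/23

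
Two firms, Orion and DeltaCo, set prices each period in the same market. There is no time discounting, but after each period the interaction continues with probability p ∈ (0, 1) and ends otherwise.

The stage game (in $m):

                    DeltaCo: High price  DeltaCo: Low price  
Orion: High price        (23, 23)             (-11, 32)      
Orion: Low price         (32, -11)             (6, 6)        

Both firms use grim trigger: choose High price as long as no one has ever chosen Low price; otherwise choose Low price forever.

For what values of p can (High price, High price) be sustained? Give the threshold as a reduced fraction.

With no time discounting, the continuation probability p plays the role of the discount factor.
Grim-trigger IC: 23/(1−p) ≥ 32 + 6p/(1−p) ⇒ p ≥ (32−23)/(32−6) = 9/26.

9/26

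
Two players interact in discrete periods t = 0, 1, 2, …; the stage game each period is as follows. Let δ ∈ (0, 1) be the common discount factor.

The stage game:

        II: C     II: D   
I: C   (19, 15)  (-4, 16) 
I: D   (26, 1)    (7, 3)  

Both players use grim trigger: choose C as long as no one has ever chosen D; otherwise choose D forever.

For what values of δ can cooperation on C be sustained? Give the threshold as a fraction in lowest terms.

7/19

I's threshold: (26−19)/(26−7) = 7/19.
II's threshold: (16−15)/(16−3) = 1/13.
7/19 > 1/13, so I binds and δ* = 7/19.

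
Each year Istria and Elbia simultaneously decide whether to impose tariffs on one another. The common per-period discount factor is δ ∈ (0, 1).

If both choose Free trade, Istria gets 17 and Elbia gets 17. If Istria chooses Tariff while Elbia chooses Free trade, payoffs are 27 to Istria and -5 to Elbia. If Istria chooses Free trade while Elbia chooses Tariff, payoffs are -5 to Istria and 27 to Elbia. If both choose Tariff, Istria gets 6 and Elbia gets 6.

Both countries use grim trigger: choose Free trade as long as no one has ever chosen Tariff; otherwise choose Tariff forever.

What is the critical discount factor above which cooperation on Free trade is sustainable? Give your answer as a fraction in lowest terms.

17/(1−δ) ≥ 27 + 6δ/(1−δ)
17 ≥ 27 − 21δ
δ ≥ 10/21.

10/21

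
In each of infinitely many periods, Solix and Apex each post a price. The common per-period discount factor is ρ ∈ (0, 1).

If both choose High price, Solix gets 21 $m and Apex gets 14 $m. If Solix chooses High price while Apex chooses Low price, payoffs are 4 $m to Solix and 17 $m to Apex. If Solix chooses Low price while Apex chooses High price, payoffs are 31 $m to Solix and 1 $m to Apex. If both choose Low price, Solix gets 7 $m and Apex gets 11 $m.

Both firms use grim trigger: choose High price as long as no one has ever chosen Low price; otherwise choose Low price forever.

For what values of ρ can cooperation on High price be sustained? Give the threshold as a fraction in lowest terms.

Solix: cooperation gives 21 each period; deviation gives 31 once then 7 forever.
  21/(1−ρ) ≥ 31 + 7ρ/(1−ρ) ⇒ ρ ≥ 10/24 = 5/12.
Apex: cooperation gives 14 each period; deviation gives 17 once then 11 forever.
  ρ ≥ 3/6 = 1/2.
Both must hold, so the binding constraint is Apex's: ρ ≥ 1/2.

1/2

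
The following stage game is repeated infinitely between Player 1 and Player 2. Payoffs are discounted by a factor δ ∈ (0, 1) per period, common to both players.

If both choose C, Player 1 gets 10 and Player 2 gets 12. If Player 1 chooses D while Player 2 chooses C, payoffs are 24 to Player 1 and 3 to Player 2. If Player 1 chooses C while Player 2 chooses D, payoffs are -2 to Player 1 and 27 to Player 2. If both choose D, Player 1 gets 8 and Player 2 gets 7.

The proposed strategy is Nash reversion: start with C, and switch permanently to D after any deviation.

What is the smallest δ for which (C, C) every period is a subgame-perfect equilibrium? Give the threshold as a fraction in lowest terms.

Player 1's threshold: (24−10)/(24−8) = 7/8.
Player 2's threshold: (27−12)/(27−7) = 3/4.
7/8 > 3/4, so Player 1 binds and δ* = 7/8.

7/8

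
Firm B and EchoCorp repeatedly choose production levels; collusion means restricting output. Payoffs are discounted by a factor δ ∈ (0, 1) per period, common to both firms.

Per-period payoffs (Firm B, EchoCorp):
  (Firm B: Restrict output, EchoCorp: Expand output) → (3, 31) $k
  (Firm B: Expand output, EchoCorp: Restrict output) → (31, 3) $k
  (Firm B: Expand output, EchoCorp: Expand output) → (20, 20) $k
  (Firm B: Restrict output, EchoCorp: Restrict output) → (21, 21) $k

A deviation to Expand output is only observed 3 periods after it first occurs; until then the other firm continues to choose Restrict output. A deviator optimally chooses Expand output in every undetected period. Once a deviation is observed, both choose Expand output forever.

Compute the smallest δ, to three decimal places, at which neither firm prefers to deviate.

Deviating for the 3 undetected periods gains 31−21 = 10 per period over cooperation, then loses 21−20 = 1 per period forever once punishment starts.
Gain: 10(1 + δ + … + δ^2); loss: 1·δ^3/(1−δ).
No profitable deviation ⇔ 10(1−δ^3) ≤ 1·δ^3, i.e. δ^3 ≥ 10/(10+1) = 10/11.
Hence δ ≥ (10/11)^(1/3) ≈ 0.969.

0.969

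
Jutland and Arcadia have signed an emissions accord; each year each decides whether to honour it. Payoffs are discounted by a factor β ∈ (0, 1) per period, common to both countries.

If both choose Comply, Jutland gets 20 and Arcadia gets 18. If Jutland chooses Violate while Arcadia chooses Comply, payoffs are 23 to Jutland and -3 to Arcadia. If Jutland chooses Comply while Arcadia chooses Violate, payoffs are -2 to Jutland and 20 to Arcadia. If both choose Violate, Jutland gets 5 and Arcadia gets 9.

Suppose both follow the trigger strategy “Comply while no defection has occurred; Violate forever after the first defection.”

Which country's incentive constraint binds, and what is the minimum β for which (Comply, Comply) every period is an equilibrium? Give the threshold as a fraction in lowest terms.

Arcadia; β ≥ 2/11

Jutland: cooperation gives 20 each period; deviation gives 23 once then 5 forever.
  20/(1−β) ≥ 23 + 5β/(1−β) ⇒ β ≥ 3/18 = 1/6.
Arcadia: cooperation gives 18 each period; deviation gives 20 once then 9 forever.
  β ≥ 2/11.
Both must hold, so the binding constraint is Arcadia's: β ≥ 2/11.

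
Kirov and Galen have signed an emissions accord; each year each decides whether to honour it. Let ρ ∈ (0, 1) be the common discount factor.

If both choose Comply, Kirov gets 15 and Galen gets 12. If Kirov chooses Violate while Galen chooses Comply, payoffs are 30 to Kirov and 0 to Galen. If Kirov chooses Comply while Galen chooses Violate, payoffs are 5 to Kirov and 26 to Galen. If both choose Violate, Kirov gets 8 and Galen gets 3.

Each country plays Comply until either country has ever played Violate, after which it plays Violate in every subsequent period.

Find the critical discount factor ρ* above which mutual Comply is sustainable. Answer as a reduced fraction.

For Kirov: deviation gain 30−15 = 15, per-period punishment loss 15−8 = 7. IC gives ρ ≥ 15/22.
For Galen: gain 14, loss 9 per period, so ρ ≥ 14/23.
The tighter constraint is Kirov's, so cooperation needs ρ ≥ 15/22.

15/22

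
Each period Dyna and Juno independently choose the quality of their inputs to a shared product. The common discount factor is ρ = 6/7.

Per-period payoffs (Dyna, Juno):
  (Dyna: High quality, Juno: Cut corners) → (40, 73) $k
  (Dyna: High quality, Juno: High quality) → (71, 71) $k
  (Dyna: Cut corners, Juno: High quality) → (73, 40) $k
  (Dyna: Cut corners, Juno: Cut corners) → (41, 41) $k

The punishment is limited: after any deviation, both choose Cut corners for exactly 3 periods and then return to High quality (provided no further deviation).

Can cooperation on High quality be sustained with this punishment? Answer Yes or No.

IC: ρ+…+ρ^3 ≥ (73−71)/(71−41) = 1/15.
At ρ = 6/7: partial sum = 2.2216 ≥ 0.0667. Cooperation sustainable.

Yes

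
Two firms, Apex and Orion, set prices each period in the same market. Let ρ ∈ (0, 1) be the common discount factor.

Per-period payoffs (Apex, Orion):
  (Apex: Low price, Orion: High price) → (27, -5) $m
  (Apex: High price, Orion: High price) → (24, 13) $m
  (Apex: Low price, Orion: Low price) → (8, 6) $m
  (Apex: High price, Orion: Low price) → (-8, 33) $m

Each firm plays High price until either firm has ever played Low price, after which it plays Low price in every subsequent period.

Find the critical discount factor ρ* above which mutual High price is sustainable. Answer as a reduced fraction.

20/27

Apex's threshold: (27−24)/(27−8) = 3/19.
Orion's threshold: (33−13)/(33−6) = 20/27.
3/19 < 20/27, so Orion binds and ρ* = 20/27.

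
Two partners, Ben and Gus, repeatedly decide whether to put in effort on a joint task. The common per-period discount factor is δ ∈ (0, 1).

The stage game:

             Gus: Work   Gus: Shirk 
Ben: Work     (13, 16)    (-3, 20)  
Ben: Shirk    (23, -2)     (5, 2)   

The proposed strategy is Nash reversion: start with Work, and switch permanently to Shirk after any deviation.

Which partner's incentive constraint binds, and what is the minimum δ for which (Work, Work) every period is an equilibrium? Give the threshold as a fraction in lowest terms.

Ben; δ ≥ 5/9

Ben's threshold: (23−13)/(23−5) = 5/9.
Gus's threshold: (20−16)/(20−2) = 2/9.
5/9 > 2/9, so Ben binds and δ* = 5/9.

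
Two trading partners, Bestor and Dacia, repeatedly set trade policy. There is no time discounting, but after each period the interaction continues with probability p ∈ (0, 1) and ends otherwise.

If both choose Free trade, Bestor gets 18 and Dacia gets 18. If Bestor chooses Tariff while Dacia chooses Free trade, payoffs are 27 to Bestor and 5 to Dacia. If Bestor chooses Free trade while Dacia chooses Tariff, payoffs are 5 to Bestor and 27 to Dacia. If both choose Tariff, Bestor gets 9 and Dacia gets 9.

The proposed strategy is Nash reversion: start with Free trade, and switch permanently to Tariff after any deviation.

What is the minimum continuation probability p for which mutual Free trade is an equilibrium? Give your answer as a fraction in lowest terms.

Expected cooperation value is 18 + p·18 + p²·18 + … = 18/(1−p); deviation gives 27 + p·9/(1−p).
18 ≥ 27(1−p) + 9p ⇒ 18p ≥ 9 ⇒ p ≥ 9/18 = 1/2.

1/2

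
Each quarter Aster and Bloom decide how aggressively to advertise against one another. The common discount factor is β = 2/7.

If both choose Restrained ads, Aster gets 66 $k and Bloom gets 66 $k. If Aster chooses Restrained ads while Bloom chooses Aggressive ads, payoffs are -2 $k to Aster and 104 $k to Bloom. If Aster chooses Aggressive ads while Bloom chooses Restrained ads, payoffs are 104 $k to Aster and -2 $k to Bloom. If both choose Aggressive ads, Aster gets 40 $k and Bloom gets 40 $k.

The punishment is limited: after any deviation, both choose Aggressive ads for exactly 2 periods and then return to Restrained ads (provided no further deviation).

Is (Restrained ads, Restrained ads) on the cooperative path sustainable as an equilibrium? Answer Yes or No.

A one-shot deviation gives 104 now, then 40 for 2 periods, then back to 66.
Gain from deviating: (104−66) today; loss: (66−40) in each of the next 2 periods.
No-deviation condition: (66−40)(β+…+β^2) ≥ 104−66, i.e. β+…+β^2 ≥ 19/13.
At β = 2/7: β+…+β^2 = 0.3673 < 1.4615.
So cooperation is not sustainable.

No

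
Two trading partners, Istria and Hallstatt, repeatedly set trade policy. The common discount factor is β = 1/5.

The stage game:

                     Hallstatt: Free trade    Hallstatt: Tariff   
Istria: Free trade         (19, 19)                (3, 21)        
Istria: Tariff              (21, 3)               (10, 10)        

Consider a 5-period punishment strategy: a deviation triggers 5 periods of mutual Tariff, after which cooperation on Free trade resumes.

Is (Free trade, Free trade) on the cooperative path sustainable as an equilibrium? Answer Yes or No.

Yes

Comparing payoff streams over the 6 periods until play realigns: cooperate → 19(1+β+…+β^5); deviate → 21 + 10(β+…+β^5).
Cooperation is sustained iff (19−10)(β+…+β^5) ≥ 21−19.
β+…+β^5 = 1/5·(1−(1/5)^5)/(1−1/5) = 0.2499, and (21−19)/(19−10) = 0.2222.
0.2499 ≥ 0.2222, so cooperation is sustainable.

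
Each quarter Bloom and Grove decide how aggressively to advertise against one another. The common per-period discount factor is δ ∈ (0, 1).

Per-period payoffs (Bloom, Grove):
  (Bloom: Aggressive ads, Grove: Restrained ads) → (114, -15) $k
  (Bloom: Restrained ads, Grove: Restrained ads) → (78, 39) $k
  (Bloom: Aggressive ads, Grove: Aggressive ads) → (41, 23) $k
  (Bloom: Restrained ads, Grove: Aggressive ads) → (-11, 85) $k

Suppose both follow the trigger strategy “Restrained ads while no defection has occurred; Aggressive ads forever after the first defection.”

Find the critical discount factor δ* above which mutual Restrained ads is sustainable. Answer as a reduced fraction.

23/31

For Bloom: deviation gain 114−78 = 36, per-period punishment loss 78−41 = 37. IC gives δ ≥ 36/73.
For Grove: gain 46, loss 16 per period, so δ ≥ 46/62 = 23/31.
The tighter constraint is Grove's, so cooperation needs δ ≥ 23/31.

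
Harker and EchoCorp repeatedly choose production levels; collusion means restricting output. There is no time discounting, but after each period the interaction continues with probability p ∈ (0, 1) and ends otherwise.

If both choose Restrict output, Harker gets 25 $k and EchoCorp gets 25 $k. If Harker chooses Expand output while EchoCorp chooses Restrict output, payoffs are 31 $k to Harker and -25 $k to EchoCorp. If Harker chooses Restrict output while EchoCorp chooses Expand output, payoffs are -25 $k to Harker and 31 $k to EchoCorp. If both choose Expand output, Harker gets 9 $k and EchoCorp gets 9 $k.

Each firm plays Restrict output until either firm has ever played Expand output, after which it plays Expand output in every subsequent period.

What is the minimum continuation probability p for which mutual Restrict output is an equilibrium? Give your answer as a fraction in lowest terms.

Expected cooperation value is 25 + p·25 + p²·25 + … = 25/(1−p); deviation gives 31 + p·9/(1−p).
25 ≥ 31(1−p) + 9p ⇒ 22p ≥ 6 ⇒ p ≥ 6/22 = 3/11.

3/11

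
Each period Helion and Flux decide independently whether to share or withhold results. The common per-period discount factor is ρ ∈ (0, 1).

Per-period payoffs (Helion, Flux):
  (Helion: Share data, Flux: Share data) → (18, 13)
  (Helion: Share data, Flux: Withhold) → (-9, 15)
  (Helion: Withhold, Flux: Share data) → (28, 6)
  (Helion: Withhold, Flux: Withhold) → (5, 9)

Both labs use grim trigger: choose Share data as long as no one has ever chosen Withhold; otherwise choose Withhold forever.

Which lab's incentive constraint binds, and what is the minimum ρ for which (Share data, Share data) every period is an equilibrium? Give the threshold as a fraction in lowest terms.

For Helion: deviation gain 28−18 = 10, per-period punishment loss 18−5 = 13. IC gives ρ ≥ 10/23.
For Flux: gain 2, loss 4 per period, so ρ ≥ 2/6 = 1/3.
The tighter constraint is Helion's, so cooperation needs ρ ≥ 10/23.

Helion; ρ ≥ 10/23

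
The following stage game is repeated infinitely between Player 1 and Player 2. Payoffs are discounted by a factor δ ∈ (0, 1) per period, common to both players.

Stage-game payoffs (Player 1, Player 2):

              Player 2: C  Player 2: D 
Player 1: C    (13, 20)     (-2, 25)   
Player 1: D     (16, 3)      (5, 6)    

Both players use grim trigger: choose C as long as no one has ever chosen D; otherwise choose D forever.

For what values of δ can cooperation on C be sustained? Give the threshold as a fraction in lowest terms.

3/11

Player 1: cooperation gives 13 each period; deviation gives 16 once then 5 forever.
  13/(1−δ) ≥ 16 + 5δ/(1−δ) ⇒ δ ≥ 3/11.
Player 2: cooperation gives 20 each period; deviation gives 25 once then 6 forever.
  δ ≥ 5/19.
Both must hold, so the binding constraint is Player 1's: δ ≥ 3/11.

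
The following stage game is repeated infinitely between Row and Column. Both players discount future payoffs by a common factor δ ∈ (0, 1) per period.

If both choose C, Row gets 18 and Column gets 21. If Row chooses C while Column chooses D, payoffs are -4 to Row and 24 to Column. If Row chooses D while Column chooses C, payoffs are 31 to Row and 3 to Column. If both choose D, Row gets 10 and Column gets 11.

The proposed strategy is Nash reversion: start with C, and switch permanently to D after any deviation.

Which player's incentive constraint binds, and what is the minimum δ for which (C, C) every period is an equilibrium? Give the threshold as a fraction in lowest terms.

For Row: deviation gain 31−18 = 13, per-period punishment loss 18−10 = 8. IC gives δ ≥ 13/21.
For Column: gain 3, loss 10 per period, so δ ≥ 3/13.
The tighter constraint is Row's, so cooperation needs δ ≥ 13/21.

Row; δ ≥ 13/21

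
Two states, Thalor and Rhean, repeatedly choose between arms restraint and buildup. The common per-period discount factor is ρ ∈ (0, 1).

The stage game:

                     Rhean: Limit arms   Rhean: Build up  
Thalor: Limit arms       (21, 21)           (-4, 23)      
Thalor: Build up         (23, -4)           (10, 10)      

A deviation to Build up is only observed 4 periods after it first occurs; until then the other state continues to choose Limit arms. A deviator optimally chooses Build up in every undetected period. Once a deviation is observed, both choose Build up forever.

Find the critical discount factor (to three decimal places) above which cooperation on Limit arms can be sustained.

Deviating for the 4 undetected periods gains 23−21 = 2 per period over cooperation, then loses 21−10 = 11 per period forever once punishment starts.
Gain: 2(1 + ρ + … + ρ^3); loss: 11·ρ^4/(1−ρ).
No profitable deviation ⇔ 2(1−ρ^4) ≤ 11·ρ^4, i.e. ρ^4 ≥ 2/(2+11) = 2/13.
Hence ρ ≥ (2/13)^(1/4) ≈ 0.626.

0.626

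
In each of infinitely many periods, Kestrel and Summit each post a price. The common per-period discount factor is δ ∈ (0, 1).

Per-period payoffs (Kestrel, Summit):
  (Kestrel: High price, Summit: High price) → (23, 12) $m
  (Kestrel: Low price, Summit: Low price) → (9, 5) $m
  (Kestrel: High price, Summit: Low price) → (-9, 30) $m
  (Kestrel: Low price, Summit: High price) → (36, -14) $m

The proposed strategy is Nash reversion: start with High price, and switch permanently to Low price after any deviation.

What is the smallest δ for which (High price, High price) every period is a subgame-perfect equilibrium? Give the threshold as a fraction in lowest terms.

For Kestrel: deviation gain 36−23 = 13, per-period punishment loss 23−9 = 14. IC gives δ ≥ 13/27.
For Summit: gain 18, loss 7 per period, so δ ≥ 18/25.
The tighter constraint is Summit's, so cooperation needs δ ≥ 18/25.

18/25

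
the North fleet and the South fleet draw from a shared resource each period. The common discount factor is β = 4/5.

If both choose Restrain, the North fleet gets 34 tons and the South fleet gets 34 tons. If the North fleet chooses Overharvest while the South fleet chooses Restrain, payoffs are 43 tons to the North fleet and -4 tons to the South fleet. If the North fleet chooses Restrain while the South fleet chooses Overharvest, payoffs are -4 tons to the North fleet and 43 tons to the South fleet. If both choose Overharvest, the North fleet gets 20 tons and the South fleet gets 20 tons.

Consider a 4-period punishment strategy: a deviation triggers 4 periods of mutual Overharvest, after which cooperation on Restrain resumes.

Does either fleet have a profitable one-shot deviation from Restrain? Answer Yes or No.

No

Comparing payoff streams over the 5 periods until play realigns: cooperate → 34(1+β+…+β^4); deviate → 43 + 20(β+…+β^4).
Cooperation is sustained iff (34−20)(β+…+β^4) ≥ 43−34.
β+…+β^4 = 4/5·(1−(4/5)^4)/(1−4/5) = 2.3616, and (43−34)/(34−20) = 0.6429.
2.3616 ≥ 0.6429, so cooperation is sustainable.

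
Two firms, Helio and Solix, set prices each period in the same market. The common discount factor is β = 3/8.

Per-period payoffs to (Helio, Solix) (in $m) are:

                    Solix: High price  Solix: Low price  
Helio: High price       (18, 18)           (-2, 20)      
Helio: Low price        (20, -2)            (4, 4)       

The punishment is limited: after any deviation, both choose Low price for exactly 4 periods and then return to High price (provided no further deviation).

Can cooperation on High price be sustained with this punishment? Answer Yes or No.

Yes

A one-shot deviation gives 20 now, then 4 for 4 periods, then back to 18.
Gain from deviating: (20−18) today; loss: (18−4) in each of the next 4 periods.
No-deviation condition: (18−4)(β+…+β^4) ≥ 20−18, i.e. β+…+β^4 ≥ 1/7.
At β = 3/8: β+…+β^4 = 0.5881 ≥ 0.1429.
So cooperation is sustainable.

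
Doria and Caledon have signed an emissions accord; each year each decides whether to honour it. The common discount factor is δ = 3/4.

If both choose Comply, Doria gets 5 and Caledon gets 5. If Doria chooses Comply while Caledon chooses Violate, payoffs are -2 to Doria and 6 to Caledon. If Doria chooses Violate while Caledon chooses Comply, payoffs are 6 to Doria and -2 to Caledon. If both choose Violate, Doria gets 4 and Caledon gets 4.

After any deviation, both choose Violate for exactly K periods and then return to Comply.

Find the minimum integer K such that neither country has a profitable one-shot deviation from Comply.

No profitable deviation requires (5−4)(δ+…+δ^K) ≥ 6−5, i.e. δ+…+δ^K ≥ 1 ≈ 1.0000.
With δ = 3/4, the partial sums are K=1: 0.7500, K=2: 1.3125.
K = 2 is the first length at which the sum reaches 1.0000.

2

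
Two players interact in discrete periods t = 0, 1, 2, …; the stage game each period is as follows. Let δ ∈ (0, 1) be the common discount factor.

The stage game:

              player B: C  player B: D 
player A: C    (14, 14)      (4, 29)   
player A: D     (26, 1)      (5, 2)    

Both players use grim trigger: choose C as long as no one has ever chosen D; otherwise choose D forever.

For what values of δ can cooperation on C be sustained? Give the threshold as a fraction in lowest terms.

player A: cooperation gives 14 each period; deviation gives 26 once then 5 forever.
  14/(1−δ) ≥ 26 + 5δ/(1−δ) ⇒ δ ≥ 12/21 = 4/7.
player B: cooperation gives 14 each period; deviation gives 29 once then 2 forever.
  δ ≥ 15/27 = 5/9.
Both must hold, so the binding constraint is player A's: δ ≥ 4/7.

4/7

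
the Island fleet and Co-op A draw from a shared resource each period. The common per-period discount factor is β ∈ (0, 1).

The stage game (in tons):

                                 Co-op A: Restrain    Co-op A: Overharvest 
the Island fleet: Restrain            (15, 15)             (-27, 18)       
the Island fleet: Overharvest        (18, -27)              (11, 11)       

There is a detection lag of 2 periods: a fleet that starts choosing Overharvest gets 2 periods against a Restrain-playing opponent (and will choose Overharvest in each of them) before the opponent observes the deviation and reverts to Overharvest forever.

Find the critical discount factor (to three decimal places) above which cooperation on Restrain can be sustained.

The best deviation is to choose Overharvest for all 2 undetected periods, earning 18 each, then 11 forever once detected.
Deviation value: 18(1−β^2)/(1−β) + 11β^2/(1−β); cooperation value: 15/(1−β).
IC: 15 ≥ 18(1−β^2) + 11β^2 = 18 − 7β^2.
So β^2 ≥ 3/7, giving β ≥ (3/7)^(1/2) ≈ 0.655.

0.655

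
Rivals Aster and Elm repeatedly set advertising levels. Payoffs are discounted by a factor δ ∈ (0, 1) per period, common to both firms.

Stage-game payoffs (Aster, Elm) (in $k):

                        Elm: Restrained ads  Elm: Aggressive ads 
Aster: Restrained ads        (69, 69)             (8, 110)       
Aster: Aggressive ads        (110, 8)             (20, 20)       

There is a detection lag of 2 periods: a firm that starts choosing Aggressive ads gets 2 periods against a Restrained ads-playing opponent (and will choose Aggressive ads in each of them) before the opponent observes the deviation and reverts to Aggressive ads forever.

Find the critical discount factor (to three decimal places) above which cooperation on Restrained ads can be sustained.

0.675

Deviating for the 2 undetected periods gains 110−69 = 41 per period over cooperation, then loses 69−20 = 49 per period forever once punishment starts.
Gain: 41(1 + δ + … + δ^1); loss: 49·δ^2/(1−δ).
No profitable deviation ⇔ 41(1−δ^2) ≤ 49·δ^2, i.e. δ^2 ≥ 41/(41+49) = 41/90.
Hence δ ≥ (41/90)^(1/2) ≈ 0.675.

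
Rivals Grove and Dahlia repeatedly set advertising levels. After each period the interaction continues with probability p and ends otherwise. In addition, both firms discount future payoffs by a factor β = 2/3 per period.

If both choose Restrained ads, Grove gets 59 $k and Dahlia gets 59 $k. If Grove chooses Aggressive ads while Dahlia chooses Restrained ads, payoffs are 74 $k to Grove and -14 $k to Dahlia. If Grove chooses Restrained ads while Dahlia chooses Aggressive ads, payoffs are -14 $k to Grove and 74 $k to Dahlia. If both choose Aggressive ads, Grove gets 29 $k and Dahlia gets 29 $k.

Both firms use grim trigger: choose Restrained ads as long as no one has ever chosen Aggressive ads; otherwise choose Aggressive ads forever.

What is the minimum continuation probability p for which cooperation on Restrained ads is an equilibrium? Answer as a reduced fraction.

With continuation probability p and discount β, the effective per-period discount factor is βp.
Grim-trigger IC: βp ≥ (74−59)/(74−29) = 1/3.
So p ≥ (1/3)/(2/3) = 1/2.

1/2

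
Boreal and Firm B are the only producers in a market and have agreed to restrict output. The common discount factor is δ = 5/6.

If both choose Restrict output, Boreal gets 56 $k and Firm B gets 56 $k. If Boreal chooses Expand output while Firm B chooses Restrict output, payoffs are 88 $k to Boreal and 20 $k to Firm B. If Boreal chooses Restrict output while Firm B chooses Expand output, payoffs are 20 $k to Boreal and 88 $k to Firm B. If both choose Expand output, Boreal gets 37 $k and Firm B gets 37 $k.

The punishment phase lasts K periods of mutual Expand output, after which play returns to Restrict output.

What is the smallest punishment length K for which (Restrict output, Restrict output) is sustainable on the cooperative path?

3

No profitable deviation requires (56−37)(δ+…+δ^K) ≥ 88−56, i.e. δ+…+δ^K ≥ 32/19 ≈ 1.6842.
With δ = 5/6, the partial sums are K=1: 0.8333, K=2: 1.5278, K=3: 2.1065.
K = 3 is the first length at which the sum reaches 1.6842.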